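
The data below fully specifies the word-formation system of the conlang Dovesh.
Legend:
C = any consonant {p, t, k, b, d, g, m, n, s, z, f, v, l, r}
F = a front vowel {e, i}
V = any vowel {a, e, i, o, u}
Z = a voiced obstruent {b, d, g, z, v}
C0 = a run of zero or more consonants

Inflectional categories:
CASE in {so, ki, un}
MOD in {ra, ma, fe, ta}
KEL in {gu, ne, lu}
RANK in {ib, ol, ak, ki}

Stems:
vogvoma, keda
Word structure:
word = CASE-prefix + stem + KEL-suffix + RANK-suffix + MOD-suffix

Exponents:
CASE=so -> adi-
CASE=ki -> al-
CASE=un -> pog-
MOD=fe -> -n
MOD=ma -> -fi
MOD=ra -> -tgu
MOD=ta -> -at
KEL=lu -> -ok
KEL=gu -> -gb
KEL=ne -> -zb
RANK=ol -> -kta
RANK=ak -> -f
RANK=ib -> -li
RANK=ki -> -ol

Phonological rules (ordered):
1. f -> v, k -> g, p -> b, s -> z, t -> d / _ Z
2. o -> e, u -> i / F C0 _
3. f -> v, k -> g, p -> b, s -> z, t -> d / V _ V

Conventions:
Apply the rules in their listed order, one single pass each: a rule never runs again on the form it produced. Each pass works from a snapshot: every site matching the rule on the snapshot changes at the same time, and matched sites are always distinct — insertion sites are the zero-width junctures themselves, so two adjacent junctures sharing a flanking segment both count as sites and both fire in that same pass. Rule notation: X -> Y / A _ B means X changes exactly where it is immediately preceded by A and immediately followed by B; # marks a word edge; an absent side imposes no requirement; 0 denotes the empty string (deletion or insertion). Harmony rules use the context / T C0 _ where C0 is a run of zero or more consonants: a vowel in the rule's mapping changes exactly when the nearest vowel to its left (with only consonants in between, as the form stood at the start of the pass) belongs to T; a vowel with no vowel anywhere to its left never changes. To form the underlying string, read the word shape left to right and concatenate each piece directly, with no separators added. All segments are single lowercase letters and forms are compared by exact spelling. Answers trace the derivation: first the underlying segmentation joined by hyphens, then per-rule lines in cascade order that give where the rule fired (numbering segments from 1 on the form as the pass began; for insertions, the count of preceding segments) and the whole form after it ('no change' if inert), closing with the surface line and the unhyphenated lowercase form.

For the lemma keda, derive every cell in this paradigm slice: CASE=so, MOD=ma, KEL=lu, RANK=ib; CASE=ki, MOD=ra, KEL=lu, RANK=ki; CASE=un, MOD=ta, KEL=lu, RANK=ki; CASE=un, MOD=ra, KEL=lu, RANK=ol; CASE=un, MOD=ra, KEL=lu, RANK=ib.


cell CASE=so, MOD=ma, KEL=lu, RANK=ib:
underlying: adi-keda-ok-li-fi
1. f -> v, k -> g, p -> b, s -> z, t -> d / _ Z: no change
2. o -> e, u -> i / F C0 _: no change
3. f -> v, k -> g, p -> b, s -> z, t -> d / V _ V: fires at position(s) 4, 12: adigedaoklivi
surface: adigedaoklivi

cell CASE=ki, MOD=ra, KEL=lu, RANK=ki:
underlying: al-keda-ok-ol-tgu
1. f -> v, k -> g, p -> b, s -> z, t -> d / _ Z: fires at position(s) 11: alkedaokoldgu
2. o -> e, u -> i / F C0 _: no change
3. f -> v, k -> g, p -> b, s -> z, t -> d / V _ V: fires at position(s) 8: alkedaogoldgu
surface: alkedaogoldgu

cell CASE=un, MOD=ta, KEL=lu, RANK=ki:
underlying: pog-keda-ok-ol-at
1. f -> v, k -> g, p -> b, s -> z, t -> d / _ Z: no change
2. o -> e, u -> i / F C0 _: no change
3. f -> v, k -> g, p -> b, s -> z, t -> d / V _ V: fires at position(s) 9: pogkedaogolat
surface: pogkedaogolat

cell CASE=un, MOD=ra, KEL=lu, RANK=ol:
underlying: pog-keda-ok-kta-tgu
1. f -> v, k -> g, p -> b, s -> z, t -> d / _ Z: fires at position(s) 13: pogkedaokktadgu
2. o -> e, u -> i / F C0 _: no change
3. f -> v, k -> g, p -> b, s -> z, t -> d / V _ V: no change
surface: pogkedaokktadgu

cell CASE=un, MOD=ra, KEL=lu, RANK=ib:
underlying: pog-keda-ok-li-tgu
1. f -> v, k -> g, p -> b, s -> z, t -> d / _ Z: fires at position(s) 12: pogkedaoklidgu
2. o -> e, u -> i / F C0 _: fires at position(s) 14: pogkedaoklidgi
3. f -> v, k -> g, p -> b, s -> z, t -> d / V _ V: no change
surface: pogkedaoklidgi


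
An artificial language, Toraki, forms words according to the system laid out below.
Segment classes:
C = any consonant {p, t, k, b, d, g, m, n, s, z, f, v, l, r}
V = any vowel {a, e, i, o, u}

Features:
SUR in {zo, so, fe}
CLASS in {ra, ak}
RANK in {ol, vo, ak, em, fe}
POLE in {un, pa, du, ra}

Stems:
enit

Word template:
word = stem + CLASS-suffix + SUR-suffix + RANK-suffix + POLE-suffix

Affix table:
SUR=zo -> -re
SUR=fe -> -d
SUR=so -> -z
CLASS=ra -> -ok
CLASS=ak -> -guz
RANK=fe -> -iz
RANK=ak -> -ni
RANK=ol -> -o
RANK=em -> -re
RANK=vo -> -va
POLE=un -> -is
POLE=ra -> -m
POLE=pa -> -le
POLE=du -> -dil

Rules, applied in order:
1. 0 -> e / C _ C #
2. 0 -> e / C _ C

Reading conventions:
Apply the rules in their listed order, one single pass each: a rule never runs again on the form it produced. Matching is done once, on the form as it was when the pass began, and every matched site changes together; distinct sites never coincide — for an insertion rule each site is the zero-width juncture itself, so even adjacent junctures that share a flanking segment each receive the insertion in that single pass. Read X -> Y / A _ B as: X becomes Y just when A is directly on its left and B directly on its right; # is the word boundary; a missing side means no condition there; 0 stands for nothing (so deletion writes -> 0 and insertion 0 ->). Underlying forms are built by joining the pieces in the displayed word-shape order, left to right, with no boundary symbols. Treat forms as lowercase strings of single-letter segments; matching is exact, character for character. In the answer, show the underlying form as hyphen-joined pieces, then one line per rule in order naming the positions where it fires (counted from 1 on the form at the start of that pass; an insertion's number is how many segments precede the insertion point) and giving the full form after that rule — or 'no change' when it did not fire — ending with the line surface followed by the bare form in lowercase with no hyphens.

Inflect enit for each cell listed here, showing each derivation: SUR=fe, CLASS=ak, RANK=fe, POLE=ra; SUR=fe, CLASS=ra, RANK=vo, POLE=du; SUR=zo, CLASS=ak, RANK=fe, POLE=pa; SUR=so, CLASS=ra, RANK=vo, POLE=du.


cell SUR=fe, CLASS=ak, RANK=fe, POLE=ra:
underlying: enit-guz-d-iz-m
1. 0 -> e / C _ C #: inserts after position(s) 10: enitguzdizem
2. 0 -> e / C _ C: inserts after position(s) 4, 7: eniteguzedizem
surface: eniteguzedizem

cell SUR=fe, CLASS=ra, RANK=vo, POLE=du:
underlying: enit-ok-d-va-dil
1. 0 -> e / C _ C #: no change
2. 0 -> e / C _ C: inserts after position(s) 6, 7: enitokedevadil
surface: enitokedevadil

cell SUR=zo, CLASS=ak, RANK=fe, POLE=pa:
underlying: enit-guz-re-iz-le
1. 0 -> e / C _ C #: no change
2. 0 -> e / C _ C: inserts after position(s) 4, 7, 11: eniteguzereizele
surface: eniteguzereizele

cell SUR=so, CLASS=ra, RANK=vo, POLE=du:
underlying: enit-ok-z-va-dil
1. 0 -> e / C _ C #: no change
2. 0 -> e / C _ C: inserts after position(s) 6, 7: enitokezevadil
surface: enitokezevadil


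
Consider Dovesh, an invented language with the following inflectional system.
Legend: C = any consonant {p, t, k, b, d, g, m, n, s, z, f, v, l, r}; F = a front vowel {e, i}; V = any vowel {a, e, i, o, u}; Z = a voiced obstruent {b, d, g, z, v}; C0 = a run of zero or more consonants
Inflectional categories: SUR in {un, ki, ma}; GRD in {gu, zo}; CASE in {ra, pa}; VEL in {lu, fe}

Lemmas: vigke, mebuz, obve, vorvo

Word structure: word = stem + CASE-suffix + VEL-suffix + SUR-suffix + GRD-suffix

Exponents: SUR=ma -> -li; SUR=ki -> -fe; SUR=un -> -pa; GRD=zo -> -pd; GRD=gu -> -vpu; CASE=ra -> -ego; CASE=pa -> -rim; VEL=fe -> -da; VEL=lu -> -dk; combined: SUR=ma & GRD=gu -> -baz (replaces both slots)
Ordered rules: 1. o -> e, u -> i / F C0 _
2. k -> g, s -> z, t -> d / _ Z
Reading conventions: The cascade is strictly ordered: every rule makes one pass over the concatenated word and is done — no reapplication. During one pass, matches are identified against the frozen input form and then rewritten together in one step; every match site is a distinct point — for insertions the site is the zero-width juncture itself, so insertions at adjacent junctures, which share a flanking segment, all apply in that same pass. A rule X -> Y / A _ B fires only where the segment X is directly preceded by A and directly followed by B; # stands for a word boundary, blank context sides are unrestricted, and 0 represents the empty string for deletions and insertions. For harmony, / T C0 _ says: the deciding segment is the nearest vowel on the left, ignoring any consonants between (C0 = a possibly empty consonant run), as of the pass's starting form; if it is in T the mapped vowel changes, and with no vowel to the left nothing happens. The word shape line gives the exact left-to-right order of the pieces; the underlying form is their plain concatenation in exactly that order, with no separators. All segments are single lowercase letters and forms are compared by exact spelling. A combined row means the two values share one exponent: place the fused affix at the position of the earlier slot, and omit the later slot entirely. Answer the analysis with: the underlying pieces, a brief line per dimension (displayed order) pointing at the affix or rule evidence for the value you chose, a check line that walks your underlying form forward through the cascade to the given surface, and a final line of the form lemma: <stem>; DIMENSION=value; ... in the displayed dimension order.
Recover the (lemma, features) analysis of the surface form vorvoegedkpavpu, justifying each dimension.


underlying: vorvo-ego-dk-pa-vpu
SUR=un - signalled by the affix -pa
GRD=gu - signalled by the affix -vpu
CASE=ra - signalled by the affix -ego
VEL=lu - signalled by the affix -dk
check: vorvoegodkpavpu -> vorvoegedkpavpu -> vorvoegedkpavpu
lemma: vorvo; SUR=un; GRD=gu; CASE=ra; VEL=lu


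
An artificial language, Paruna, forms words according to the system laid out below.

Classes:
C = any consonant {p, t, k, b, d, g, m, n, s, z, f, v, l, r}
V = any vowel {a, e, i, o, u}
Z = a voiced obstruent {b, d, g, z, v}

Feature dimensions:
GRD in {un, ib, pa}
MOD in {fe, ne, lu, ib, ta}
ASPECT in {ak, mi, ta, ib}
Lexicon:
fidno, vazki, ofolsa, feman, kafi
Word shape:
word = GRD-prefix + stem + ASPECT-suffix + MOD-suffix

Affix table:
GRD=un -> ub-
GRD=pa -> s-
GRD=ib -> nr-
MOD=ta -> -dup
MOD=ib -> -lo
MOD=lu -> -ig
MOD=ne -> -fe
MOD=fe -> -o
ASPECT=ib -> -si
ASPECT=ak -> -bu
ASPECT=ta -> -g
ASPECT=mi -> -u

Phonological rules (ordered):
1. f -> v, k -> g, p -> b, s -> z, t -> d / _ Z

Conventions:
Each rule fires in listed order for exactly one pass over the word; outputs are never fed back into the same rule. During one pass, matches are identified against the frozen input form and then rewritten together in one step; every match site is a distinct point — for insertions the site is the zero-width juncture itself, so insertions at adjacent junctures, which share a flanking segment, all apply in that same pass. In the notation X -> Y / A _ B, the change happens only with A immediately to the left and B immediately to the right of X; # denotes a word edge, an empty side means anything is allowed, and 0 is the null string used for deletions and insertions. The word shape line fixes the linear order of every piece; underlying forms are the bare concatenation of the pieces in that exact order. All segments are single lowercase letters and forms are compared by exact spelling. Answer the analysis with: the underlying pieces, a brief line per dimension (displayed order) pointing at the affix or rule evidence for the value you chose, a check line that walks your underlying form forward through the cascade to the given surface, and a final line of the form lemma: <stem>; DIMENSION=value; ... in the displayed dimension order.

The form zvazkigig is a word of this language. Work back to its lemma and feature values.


underlying: s-vazki-g-ig
GRD=pa - signalled by the affix s-
MOD=lu - signalled by the affix -ig
ASPECT=ta - signalled by the affix -g
check: svazkigig -> zvazkigig
lemma: vazki; GRD=pa; MOD=lu; ASPECT=ta


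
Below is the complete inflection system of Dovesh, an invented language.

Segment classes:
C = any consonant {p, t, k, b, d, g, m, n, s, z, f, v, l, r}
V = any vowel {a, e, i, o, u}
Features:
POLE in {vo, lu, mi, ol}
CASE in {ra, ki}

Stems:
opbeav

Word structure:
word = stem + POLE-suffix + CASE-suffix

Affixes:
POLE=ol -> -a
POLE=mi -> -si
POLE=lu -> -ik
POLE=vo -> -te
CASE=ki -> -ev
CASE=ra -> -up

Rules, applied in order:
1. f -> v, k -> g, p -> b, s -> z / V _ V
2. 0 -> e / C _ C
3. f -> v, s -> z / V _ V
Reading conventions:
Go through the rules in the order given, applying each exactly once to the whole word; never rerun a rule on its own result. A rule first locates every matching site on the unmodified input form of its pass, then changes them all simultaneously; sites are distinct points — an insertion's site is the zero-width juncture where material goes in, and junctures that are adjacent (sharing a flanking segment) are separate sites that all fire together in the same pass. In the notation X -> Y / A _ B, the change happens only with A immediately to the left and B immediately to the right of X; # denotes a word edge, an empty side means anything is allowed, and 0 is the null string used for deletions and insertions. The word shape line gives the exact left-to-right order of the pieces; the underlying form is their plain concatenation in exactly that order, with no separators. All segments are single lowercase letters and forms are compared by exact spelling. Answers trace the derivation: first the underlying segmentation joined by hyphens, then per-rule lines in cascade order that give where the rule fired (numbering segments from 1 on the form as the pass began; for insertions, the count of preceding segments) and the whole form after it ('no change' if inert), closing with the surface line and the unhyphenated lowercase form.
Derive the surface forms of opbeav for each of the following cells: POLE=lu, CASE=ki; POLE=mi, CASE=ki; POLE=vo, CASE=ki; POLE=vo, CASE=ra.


cell POLE=lu, CASE=ki:
underlying: opbeav-ik-ev
1. f -> v, k -> g, p -> b, s -> z / V _ V: fires at position(s) 8: opbeavigev
2. 0 -> e / C _ C: inserts after position(s) 2: opebeavigev
3. f -> v, s -> z / V _ V: no change
surface: opebeavigev

cell POLE=mi, CASE=ki:
underlying: opbeav-si-ev
1. f -> v, k -> g, p -> b, s -> z / V _ V: no change
2. 0 -> e / C _ C: inserts after position(s) 2, 6: opebeavesiev
3. f -> v, s -> z / V _ V: fires at position(s) 9: opebeaveziev
surface: opebeaveziev

cell POLE=vo, CASE=ki:
underlying: opbeav-te-ev
1. f -> v, k -> g, p -> b, s -> z / V _ V: no change
2. 0 -> e / C _ C: inserts after position(s) 2, 6: opebeaveteev
3. f -> v, s -> z / V _ V: no change
surface: opebeaveteev

cell POLE=vo, CASE=ra:
underlying: opbeav-te-up
1. f -> v, k -> g, p -> b, s -> z / V _ V: no change
2. 0 -> e / C _ C: inserts after position(s) 2, 6: opebeaveteup
3. f -> v, s -> z / V _ V: no change
surface: opebeaveteup


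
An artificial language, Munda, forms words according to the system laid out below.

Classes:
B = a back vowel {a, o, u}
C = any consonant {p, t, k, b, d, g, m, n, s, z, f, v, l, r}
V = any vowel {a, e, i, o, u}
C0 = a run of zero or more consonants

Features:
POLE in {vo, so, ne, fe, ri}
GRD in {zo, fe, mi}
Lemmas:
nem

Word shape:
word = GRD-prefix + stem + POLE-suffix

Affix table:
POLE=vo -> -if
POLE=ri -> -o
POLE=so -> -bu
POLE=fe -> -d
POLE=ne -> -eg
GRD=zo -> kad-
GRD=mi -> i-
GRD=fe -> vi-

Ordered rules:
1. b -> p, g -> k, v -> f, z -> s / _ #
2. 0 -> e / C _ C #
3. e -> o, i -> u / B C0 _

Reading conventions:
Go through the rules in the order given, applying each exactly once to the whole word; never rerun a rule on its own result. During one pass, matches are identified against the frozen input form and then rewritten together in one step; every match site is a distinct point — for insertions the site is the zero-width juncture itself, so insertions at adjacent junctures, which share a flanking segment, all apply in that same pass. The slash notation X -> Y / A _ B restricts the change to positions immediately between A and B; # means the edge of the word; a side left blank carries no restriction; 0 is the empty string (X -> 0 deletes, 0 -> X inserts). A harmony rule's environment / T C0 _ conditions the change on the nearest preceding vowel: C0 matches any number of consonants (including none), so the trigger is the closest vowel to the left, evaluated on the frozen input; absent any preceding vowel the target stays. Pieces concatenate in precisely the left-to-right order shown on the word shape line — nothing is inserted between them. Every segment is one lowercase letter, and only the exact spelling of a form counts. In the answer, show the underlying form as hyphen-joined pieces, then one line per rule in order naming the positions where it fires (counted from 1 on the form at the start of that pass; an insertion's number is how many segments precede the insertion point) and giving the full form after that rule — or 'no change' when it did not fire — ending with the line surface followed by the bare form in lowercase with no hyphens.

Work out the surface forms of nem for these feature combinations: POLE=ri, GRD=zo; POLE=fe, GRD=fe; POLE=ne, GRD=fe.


cell POLE=ri, GRD=zo:
underlying: kad-nem-o
1. b -> p, g -> k, v -> f, z -> s / _ #: no change
2. 0 -> e / C _ C #: no change
3. e -> o, i -> u / B C0 _: fires at position(s) 5: kadnomo
surface: kadnomo

cell POLE=fe, GRD=fe:
underlying: vi-nem-d
1. b -> p, g -> k, v -> f, z -> s / _ #: no change
2. 0 -> e / C _ C #: inserts after position(s) 5: vinemed
3. e -> o, i -> u / B C0 _: no change
surface: vinemed

cell POLE=ne, GRD=fe:
underlying: vi-nem-eg
1. b -> p, g -> k, v -> f, z -> s / _ #: fires at position(s) 7: vinemek
2. 0 -> e / C _ C #: no change
3. e -> o, i -> u / B C0 _: no change
surface: vinemek


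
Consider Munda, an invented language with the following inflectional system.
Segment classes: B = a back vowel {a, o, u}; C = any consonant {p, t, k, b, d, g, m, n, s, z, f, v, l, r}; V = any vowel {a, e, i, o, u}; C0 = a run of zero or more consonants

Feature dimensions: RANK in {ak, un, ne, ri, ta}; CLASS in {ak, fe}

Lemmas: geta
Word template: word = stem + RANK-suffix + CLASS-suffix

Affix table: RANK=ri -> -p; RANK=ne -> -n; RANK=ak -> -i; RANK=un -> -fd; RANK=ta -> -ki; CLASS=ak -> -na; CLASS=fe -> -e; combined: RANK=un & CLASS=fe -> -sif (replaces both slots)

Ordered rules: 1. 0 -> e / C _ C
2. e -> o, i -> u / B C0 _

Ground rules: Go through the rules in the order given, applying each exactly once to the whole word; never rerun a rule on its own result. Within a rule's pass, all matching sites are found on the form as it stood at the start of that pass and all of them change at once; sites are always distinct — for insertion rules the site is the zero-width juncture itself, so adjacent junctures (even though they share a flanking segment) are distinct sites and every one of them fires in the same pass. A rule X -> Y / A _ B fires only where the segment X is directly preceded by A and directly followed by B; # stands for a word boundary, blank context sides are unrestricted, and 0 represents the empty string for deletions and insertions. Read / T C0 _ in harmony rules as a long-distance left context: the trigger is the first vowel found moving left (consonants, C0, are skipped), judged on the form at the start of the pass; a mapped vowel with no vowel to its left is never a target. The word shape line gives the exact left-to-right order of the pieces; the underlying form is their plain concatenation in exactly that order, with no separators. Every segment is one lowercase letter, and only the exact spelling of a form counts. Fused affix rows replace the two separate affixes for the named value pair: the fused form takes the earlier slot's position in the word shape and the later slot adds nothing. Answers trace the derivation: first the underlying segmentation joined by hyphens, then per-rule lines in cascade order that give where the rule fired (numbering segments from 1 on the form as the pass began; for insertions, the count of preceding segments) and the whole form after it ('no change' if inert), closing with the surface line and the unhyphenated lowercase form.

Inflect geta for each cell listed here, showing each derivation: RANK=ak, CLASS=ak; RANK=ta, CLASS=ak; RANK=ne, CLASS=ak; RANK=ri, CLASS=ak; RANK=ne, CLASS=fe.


cell RANK=ak, CLASS=ak:
underlying: geta-i-na
1. 0 -> e / C _ C: no change
2. e -> o, i -> u / B C0 _: fires at position(s) 5: getauna
surface: getauna

cell RANK=ta, CLASS=ak:
underlying: geta-ki-na
1. 0 -> e / C _ C: no change
2. e -> o, i -> u / B C0 _: fires at position(s) 6: getakuna
surface: getakuna

cell RANK=ne, CLASS=ak:
underlying: geta-n-na
1. 0 -> e / C _ C: inserts after position(s) 5: getanena
2. e -> o, i -> u / B C0 _: fires at position(s) 6: getanona
surface: getanona

cell RANK=ri, CLASS=ak:
underlying: geta-p-na
1. 0 -> e / C _ C: inserts after position(s) 5: getapena
2. e -> o, i -> u / B C0 _: fires at position(s) 6: getapona
surface: getapona

cell RANK=ne, CLASS=fe:
underlying: geta-n-e
1. 0 -> e / C _ C: no change
2. e -> o, i -> u / B C0 _: fires at position(s) 6: getano
surface: getano


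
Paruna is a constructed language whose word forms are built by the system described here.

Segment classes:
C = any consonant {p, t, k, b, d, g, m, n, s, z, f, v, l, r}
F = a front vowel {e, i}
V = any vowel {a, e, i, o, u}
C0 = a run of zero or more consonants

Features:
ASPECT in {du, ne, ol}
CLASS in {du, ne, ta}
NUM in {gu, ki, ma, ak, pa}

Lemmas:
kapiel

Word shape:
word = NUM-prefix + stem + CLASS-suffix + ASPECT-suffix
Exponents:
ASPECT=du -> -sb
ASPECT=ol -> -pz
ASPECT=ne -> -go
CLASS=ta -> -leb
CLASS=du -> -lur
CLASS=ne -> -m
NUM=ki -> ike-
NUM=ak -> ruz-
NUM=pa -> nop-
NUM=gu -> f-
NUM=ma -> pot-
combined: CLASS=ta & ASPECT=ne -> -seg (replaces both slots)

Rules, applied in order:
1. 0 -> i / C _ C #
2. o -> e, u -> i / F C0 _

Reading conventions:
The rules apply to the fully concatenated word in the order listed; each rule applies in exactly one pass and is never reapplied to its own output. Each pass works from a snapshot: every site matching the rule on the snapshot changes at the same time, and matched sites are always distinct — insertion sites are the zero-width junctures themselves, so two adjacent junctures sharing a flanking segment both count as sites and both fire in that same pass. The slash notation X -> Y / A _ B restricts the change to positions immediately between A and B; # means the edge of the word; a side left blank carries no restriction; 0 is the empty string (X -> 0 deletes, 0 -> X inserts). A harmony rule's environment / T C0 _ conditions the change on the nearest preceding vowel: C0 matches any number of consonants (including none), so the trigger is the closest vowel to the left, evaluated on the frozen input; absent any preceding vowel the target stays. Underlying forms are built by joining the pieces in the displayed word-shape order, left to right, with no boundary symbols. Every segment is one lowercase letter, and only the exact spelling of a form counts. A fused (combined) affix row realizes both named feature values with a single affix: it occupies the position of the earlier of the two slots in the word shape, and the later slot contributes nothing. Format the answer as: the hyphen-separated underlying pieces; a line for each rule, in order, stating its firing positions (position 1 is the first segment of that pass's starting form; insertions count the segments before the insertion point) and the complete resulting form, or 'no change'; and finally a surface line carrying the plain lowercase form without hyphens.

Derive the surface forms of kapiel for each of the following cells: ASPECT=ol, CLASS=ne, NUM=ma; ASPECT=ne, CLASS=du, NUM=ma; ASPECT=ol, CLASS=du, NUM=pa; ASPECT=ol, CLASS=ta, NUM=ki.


cell ASPECT=ol, CLASS=ne, NUM=ma:
underlying: pot-kapiel-m-pz
1. 0 -> i / C _ C #: inserts after position(s) 11: potkapielmpiz
2. o -> e, u -> i / F C0 _: no change
surface: potkapielmpiz

cell ASPECT=ne, CLASS=du, NUM=ma:
underlying: pot-kapiel-lur-go
1. 0 -> i / C _ C #: no change
2. o -> e, u -> i / F C0 _: fires at position(s) 11: potkapiellirgo
surface: potkapiellirgo

cell ASPECT=ol, CLASS=du, NUM=pa:
underlying: nop-kapiel-lur-pz
1. 0 -> i / C _ C #: inserts after position(s) 13: nopkapiellurpiz
2. o -> e, u -> i / F C0 _: fires at position(s) 11: nopkapiellirpiz
surface: nopkapiellirpiz

cell ASPECT=ol, CLASS=ta, NUM=ki:
underlying: ike-kapiel-leb-pz
1. 0 -> i / C _ C #: inserts after position(s) 13: ikekapiellebpiz
2. o -> e, u -> i / F C0 _: no change
surface: ikekapiellebpiz


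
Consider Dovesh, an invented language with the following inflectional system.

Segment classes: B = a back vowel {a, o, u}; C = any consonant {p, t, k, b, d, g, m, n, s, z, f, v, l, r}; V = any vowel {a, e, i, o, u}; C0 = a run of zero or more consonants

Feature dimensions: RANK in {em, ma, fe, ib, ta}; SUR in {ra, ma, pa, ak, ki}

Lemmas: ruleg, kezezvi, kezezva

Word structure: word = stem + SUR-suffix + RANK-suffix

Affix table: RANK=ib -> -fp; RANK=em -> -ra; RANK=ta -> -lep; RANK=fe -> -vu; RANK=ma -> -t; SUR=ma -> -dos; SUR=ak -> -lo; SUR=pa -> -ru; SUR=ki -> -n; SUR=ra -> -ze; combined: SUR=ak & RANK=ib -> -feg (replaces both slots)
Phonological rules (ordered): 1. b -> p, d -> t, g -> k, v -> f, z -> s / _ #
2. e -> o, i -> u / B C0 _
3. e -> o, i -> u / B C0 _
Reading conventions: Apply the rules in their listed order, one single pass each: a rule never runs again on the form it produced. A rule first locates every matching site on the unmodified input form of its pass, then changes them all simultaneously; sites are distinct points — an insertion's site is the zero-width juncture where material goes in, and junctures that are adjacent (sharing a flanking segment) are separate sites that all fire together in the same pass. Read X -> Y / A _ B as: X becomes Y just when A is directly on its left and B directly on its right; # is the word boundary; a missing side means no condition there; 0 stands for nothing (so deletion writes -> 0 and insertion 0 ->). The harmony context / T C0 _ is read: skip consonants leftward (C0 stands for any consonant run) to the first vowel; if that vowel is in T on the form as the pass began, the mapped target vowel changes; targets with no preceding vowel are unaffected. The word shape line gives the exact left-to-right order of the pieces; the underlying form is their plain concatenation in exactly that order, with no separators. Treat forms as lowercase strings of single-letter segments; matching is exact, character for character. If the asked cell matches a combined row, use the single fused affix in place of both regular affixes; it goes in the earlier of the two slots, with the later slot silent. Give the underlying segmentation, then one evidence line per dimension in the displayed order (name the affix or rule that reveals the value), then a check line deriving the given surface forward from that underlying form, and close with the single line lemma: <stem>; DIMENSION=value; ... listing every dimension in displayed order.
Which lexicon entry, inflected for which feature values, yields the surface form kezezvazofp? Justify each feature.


underlying: kezezva-ze-fp
RANK=ib - signalled by the affix -fp
SUR=ra - signalled by the affix -ze
check: kezezvazefp -> kezezvazefp -> kezezvazofp -> kezezvazofp
lemma: kezezva; RANK=ib; SUR=ra


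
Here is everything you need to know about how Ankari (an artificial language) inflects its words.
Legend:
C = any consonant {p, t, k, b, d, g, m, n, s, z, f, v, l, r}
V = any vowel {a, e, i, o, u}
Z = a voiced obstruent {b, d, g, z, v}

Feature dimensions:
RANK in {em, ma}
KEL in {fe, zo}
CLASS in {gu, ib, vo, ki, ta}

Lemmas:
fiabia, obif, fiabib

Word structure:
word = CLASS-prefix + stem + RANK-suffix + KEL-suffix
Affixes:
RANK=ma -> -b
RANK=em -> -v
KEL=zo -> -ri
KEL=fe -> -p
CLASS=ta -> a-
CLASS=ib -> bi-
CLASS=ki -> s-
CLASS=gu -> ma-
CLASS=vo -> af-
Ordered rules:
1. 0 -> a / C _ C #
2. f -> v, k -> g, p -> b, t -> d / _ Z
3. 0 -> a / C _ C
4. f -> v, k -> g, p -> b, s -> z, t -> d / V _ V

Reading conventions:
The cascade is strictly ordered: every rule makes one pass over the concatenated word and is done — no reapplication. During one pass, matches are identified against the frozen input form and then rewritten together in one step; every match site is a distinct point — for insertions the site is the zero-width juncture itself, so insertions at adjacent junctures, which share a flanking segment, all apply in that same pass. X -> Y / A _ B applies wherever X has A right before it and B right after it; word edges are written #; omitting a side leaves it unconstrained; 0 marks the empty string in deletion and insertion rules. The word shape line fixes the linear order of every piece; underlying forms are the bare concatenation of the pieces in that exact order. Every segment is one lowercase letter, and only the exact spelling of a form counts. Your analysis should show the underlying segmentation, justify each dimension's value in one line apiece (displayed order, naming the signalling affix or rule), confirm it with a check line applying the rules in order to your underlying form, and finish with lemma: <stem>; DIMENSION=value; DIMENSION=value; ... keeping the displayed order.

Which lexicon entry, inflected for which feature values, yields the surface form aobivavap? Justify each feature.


underlying: a-obif-v-p
RANK=em - signalled by the affix -v
KEL=fe - signalled by the affix -p
CLASS=ta - signalled by the affix a-
check: aobifvp -> aobifvap -> aobivvap -> aobivavap -> aobivavap
lemma: obif; RANK=em; KEL=fe; CLASS=ta


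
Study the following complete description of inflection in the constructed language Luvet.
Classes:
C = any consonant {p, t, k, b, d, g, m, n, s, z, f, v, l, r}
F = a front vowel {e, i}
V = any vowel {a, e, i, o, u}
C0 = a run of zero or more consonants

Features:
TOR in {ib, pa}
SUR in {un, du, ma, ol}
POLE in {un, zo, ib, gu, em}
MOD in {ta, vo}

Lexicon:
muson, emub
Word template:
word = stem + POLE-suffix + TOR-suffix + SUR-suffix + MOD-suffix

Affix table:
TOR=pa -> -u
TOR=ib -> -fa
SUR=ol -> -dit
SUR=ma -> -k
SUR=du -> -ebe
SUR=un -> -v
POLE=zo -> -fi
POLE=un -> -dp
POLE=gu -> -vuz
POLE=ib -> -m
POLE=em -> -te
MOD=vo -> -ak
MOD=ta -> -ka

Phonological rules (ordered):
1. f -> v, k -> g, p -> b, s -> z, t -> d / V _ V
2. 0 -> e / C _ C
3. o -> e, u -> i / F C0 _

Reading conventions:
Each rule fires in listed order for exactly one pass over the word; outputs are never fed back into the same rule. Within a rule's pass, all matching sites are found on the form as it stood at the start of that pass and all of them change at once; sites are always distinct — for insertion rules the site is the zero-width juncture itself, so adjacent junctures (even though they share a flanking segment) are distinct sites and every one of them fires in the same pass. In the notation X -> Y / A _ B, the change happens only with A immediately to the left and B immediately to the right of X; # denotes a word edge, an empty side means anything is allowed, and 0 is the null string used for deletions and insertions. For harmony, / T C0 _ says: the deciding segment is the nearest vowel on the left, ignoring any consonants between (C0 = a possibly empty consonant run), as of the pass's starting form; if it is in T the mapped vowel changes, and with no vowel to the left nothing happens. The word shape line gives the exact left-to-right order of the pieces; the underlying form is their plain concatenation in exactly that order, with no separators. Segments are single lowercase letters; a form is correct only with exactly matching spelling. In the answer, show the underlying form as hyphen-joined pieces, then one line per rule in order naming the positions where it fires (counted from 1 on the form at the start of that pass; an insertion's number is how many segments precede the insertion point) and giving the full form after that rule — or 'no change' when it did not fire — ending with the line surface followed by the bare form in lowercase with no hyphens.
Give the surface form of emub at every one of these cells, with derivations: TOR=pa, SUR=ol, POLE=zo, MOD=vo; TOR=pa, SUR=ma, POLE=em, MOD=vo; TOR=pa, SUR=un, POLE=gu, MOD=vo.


cell TOR=pa, SUR=ol, POLE=zo, MOD=vo:
underlying: emub-fi-u-dit-ak
1. f -> v, k -> g, p -> b, s -> z, t -> d / V _ V: fires at position(s) 10: emubfiudidak
2. 0 -> e / C _ C: inserts after position(s) 4: emubefiudidak
3. o -> e, u -> i / F C0 _: fires at position(s) 3, 8: emibefiididak
surface: emibefiididak

cell TOR=pa, SUR=ma, POLE=em, MOD=vo:
underlying: emub-te-u-k-ak
1. f -> v, k -> g, p -> b, s -> z, t -> d / V _ V: fires at position(s) 8: emubteugak
2. 0 -> e / C _ C: inserts after position(s) 4: emubeteugak
3. o -> e, u -> i / F C0 _: fires at position(s) 3, 8: emibeteigak
surface: emibeteigak

cell TOR=pa, SUR=un, POLE=gu, MOD=vo:
underlying: emub-vuz-u-v-ak
1. f -> v, k -> g, p -> b, s -> z, t -> d / V _ V: no change
2. 0 -> e / C _ C: inserts after position(s) 4: emubevuzuvak
3. o -> e, u -> i / F C0 _: fires at position(s) 3, 7: emibevizuvak
surface: emibevizuvak


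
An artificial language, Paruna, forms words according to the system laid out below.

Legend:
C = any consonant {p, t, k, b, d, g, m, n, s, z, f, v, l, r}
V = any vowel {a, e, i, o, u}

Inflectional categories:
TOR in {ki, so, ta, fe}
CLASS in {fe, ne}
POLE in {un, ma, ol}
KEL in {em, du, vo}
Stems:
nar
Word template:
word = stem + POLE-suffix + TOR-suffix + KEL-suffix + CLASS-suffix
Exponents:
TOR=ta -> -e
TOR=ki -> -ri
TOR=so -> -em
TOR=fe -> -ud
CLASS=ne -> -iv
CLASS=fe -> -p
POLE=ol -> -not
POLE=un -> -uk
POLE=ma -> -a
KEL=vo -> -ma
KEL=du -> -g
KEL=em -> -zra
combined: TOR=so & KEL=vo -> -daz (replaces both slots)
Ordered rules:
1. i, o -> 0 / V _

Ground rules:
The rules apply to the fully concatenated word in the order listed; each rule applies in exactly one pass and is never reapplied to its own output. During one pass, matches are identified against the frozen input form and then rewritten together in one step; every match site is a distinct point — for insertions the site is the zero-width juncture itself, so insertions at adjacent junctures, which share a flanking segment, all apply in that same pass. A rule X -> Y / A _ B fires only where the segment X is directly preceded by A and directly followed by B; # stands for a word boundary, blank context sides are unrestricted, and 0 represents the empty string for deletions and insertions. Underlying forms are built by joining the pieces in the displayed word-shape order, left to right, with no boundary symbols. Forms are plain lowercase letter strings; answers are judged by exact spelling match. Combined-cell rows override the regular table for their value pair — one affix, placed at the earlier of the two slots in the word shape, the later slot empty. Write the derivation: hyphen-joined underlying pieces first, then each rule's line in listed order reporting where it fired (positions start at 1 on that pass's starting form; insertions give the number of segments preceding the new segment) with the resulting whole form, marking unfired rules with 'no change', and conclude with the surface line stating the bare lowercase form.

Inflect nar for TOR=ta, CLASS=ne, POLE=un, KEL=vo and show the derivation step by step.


underlying: nar-uk-e-ma-iv
1. i, o -> 0 / V _: fires at position(s) 9: narukemav
surface: narukemav


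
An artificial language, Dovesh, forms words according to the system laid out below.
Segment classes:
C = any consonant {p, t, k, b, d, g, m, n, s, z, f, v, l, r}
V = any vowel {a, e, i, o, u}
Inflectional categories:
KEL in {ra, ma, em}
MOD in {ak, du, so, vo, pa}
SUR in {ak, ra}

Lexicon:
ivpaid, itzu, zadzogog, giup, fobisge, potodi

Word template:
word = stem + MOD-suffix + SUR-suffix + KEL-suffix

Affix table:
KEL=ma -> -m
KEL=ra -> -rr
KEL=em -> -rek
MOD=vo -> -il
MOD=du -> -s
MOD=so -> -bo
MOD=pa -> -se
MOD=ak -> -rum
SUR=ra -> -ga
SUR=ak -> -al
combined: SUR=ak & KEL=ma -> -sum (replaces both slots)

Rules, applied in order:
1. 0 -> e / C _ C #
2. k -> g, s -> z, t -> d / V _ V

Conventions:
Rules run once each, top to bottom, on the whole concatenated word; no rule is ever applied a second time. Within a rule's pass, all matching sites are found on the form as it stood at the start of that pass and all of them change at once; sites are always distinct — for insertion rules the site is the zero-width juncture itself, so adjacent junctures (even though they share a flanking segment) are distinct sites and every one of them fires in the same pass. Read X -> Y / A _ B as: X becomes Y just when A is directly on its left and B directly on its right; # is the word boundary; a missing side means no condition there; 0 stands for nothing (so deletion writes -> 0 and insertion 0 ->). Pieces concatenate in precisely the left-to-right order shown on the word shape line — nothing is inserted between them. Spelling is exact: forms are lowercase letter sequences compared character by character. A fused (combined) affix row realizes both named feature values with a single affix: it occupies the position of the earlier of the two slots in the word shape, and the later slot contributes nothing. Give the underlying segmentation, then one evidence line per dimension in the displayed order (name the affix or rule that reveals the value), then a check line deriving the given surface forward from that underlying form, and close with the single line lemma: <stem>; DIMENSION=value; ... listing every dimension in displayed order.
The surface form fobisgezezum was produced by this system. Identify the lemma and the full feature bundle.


underlying: fobisge-se-sum
KEL=ma - signalled by the combined affix row
MOD=pa - signalled by the affix -se
SUR=ak - signalled by the combined affix row
check: fobisgesesum -> fobisgesesum -> fobisgezezum
lemma: fobisge; KEL=ma; MOD=pa; SUR=ak


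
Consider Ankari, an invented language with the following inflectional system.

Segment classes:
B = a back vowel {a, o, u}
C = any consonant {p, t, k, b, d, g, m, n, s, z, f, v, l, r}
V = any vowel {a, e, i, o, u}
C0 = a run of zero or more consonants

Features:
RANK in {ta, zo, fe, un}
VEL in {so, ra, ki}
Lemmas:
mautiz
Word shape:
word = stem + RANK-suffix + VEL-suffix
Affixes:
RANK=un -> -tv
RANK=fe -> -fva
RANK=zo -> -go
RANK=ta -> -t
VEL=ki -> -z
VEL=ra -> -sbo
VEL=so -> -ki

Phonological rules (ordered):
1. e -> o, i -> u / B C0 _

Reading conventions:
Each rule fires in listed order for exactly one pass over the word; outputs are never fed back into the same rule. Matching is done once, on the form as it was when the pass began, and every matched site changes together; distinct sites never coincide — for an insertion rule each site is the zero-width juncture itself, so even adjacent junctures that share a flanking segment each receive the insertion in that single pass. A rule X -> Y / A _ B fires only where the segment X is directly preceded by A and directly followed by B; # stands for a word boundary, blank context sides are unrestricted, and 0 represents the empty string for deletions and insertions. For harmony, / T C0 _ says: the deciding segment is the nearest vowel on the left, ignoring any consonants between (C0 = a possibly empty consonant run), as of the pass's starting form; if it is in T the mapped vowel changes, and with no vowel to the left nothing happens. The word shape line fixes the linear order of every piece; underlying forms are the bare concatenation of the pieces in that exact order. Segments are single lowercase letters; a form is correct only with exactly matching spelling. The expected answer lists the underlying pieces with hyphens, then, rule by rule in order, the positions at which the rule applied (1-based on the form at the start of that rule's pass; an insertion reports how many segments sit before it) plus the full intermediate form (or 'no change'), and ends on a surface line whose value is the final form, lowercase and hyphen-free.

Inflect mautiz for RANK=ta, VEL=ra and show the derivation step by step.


underlying: mautiz-t-sbo
1. e -> o, i -> u / B C0 _: fires at position(s) 5: mautuztsbo
surface: mautuztsbo
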